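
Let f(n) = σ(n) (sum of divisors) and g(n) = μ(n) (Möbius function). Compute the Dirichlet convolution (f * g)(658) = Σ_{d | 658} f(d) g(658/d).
(σ * μ)(658) = 658

Divisors of 658: [1, 2, 7, 14, 47, 94, 329, 658]. For each d | 658:
  d = 1: σ(1) · μ(658/1) = 1 · -1 = -1
  d = 2: σ(2) · μ(658/2) = 3 · 1 = 3
  d = 7: σ(7) · μ(658/7) = 8 · 1 = 8
  d = 14: σ(14) · μ(658/14) = 24 · -1 = -24
  d = 47: σ(47) · μ(658/47) = 48 · 1 = 48
  d = 94: σ(94) · μ(658/94) = 144 · -1 = -144
  d = 329: σ(329) · μ(658/329) = 384 · -1 = -384
  d = 658: σ(658) · μ(658/658) = 1152 · 1 = 1152
Summing: (σ * μ)(658) = -1 + 3 + 8 + -24 + 48 + -144 + -384 + 1152 = 658.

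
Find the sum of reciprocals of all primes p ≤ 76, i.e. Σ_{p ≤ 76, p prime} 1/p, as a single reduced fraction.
Σ 1/p = 71544353681891529224514036059/40729680599249024150621323470

π(76) = 21, so the primes ≤ 76 are [2, 3, 5, 7, 11, 13, 17, 19, 23, 29, 31, 37, 41, 43, 47, 53, 59, 61, 67, 71, 73]. Summing 1/p over these primes: 71544353681891529224514036059/40729680599249024150621323470 ≈ 1.7566. Mertens estimate ln ln(76) + 0.2615 ≈ 1.7272.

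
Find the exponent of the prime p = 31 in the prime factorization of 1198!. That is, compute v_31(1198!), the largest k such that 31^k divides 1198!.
v_31(1198!) = 39

Legendre's formula: v_p(n!) = Σ_{k ≥ 1} ⌊n / p^k⌋. For p = 31, n = 1198, the terms are:
  ⌊1198/31^1⌋ = ⌊1198/31⌋ = 38
  ⌊1198/31^2⌋ = ⌊1198/961⌋ = 1
(the next term ⌊1198/31^3⌋ = 0, terminating the sum). Summing: v_31(1198!) = 38 + 1 = 39.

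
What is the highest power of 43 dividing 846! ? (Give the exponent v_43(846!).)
v_43(846!) = 19

Legendre's formula: v_p(n!) = Σ_{k ≥ 1} ⌊n / p^k⌋. For p = 43, n = 846, the terms are:
  ⌊846/43^1⌋ = ⌊846/43⌋ = 19
(the next term ⌊846/43^2⌋ = 0, terminating the sum). Summing: v_43(846!) = 19 = 19.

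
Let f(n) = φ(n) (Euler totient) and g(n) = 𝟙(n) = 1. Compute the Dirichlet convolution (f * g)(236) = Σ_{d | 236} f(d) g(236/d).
(φ * 𝟙)(236) = 236

Divisors of 236: [1, 2, 4, 59, 118, 236]. For each d | 236:
  d = 1: φ(1) · 𝟙(236/1) = 1 · 1 = 1
  d = 2: φ(2) · 𝟙(236/2) = 1 · 1 = 1
  d = 4: φ(4) · 𝟙(236/4) = 2 · 1 = 2
  d = 59: φ(59) · 𝟙(236/59) = 58 · 1 = 58
  d = 118: φ(118) · 𝟙(236/118) = 58 · 1 = 58
  d = 236: φ(236) · 𝟙(236/236) = 116 · 1 = 116
Summing: (φ * 𝟙)(236) = 1 + 1 + 2 + 58 + 58 + 116 = 236.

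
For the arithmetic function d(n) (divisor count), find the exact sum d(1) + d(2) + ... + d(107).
Σ_{n ≤ 107} d(n) = 516

Compute d(n) for each 1 ≤ n ≤ 107: d(1) = 1, d(2) = 2, d(3) = 2, d(4) = 3, d(5) = 2, d(6) = 4, d(7) = 2, d(8) = 4, d(9) = 3, d(10) = 4, d(11) = 2, d(12) = 6, d(13) = 2, d(14) = 4, d(15) = 4, d(16) = 5, d(17) = 2, d(18) = 6, d(19) = 2, d(20) = 6, d(21) = 4, d(22) = 4, d(23) = 2, d(24) = 8, d(25) = 3, d(26) = 4, d(27) = 4, d(28) = 6, d(29) = 2, d(30) = 8, d(31) = 2, d(32) = 6, d(33) = 4, d(34) = 4, d(35) = 4, d(36) = 9, d(37) = 2, d(38) = 4, d(39) = 4, d(40) = 8, d(41) = 2, d(42) = 8, d(43) = 2, d(44) = 6, d(45) = 6, d(46) = 4, d(47) = 2, d(48) = 10, d(49) = 3, d(50) = 6, d(51) = 4, d(52) = 6, d(53) = 2, d(54) = 8, d(55) = 4, d(56) = 8, d(57) = 4, d(58) = 4, d(59) = 2, d(60) = 12, d(61) = 2, d(62) = 4, d(63) = 6, d(64) = 7, d(65) = 4, d(66) = 8, d(67) = 2, d(68) = 6, d(69) = 4, d(70) = 8, d(71) = 2, d(72) = 12, d(73) = 2, d(74) = 4, d(75) = 6, d(76) = 6, d(77) = 4, d(78) = 8, d(79) = 2, d(80) = 10, d(81) = 5, d(82) = 4, d(83) = 2, d(84) = 12, d(85) = 4, d(86) = 4, d(87) = 4, d(88) = 8, d(89) = 2, d(90) = 12, d(91) = 4, d(92) = 6, d(93) = 4, d(94) = 4, d(95) = 4, d(96) = 12, d(97) = 2, d(98) = 6, d(99) = 6, d(100) = 9, d(101) = 2, d(102) = 8, d(103) = 2, d(104) = 8, d(105) = 8, d(106) = 4, d(107) = 2. Summing all 107 values: 516. (Dirichlet's divisor formula: Σ_{n ≤ x} d(n) = x ln(x) + (2γ − 1) x + O(√x). For x = 107, the asymptotic estimate is ≈ 516.52.)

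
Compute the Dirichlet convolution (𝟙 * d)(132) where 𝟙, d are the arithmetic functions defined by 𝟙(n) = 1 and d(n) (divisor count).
(𝟙 * d)(132) = 54

Divisors of 132: [1, 2, 3, 4, 6, 11, 12, 22, 33, 44, 66, 132]. For each d | 132:
  d = 1: 𝟙(1) · d(132/1) = 1 · 12 = 12
  d = 2: 𝟙(2) · d(132/2) = 1 · 8 = 8
  d = 3: 𝟙(3) · d(132/3) = 1 · 6 = 6
  d = 4: 𝟙(4) · d(132/4) = 1 · 4 = 4
  d = 6: 𝟙(6) · d(132/6) = 1 · 4 = 4
  d = 11: 𝟙(11) · d(132/11) = 1 · 6 = 6
  d = 12: 𝟙(12) · d(132/12) = 1 · 2 = 2
  d = 22: 𝟙(22) · d(132/22) = 1 · 4 = 4
  d = 33: 𝟙(33) · d(132/33) = 1 · 3 = 3
  d = 44: 𝟙(44) · d(132/44) = 1 · 2 = 2
  d = 66: 𝟙(66) · d(132/66) = 1 · 2 = 2
  d = 132: 𝟙(132) · d(132/132) = 1 · 1 = 1
Summing: (𝟙 * d)(132) = 12 + 8 + 6 + 4 + 4 + 6 + 2 + 4 + 3 + 2 + 2 + 1 = 54.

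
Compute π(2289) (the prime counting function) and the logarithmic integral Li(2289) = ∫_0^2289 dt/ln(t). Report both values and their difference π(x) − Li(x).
π(2289) = 340;  Li(2289) ≈ 352.49;  π(x) − Li(x) ≈ -12.49.

Direct count of primes ≤ 2289 gives π(2289) = 340. Numerical evaluation of the logarithmic integral gives Li(2289) ≈ 352.49. The difference π(x) − Li(x) ≈ -12.49 is typically negative for small/moderate x (Li(x) overestimates), though Littlewood's theorem shows this sign changes infinitely often.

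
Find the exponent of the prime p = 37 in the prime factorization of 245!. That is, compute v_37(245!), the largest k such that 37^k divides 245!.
v_37(245!) = 6

Legendre's formula: v_p(n!) = Σ_{k ≥ 1} ⌊n / p^k⌋. For p = 37, n = 245, the terms are:
  ⌊245/37^1⌋ = ⌊245/37⌋ = 6
(the next term ⌊245/37^2⌋ = 0, terminating the sum). Summing: v_37(245!) = 6 = 6.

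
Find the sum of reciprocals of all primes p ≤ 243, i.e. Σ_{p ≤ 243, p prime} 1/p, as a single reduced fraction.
Σ 1/p = 506873196134241441348690763593294873492730445394823722837469097176314709804649267964680634478659521/256041159035492609053110100510385311995538591998443060216114576417920917800321526504084465112487730

π(243) = 53, so the primes ≤ 243 are [2, 3, 5, 7, 11, 13, 17, 19, 23, 29, 31, 37, 41, 43, 47, 53, 59, 61, 67, 71, 73, 79, 83, 89, 97, 101, 103, 107, 109, 113, 127, 131, 137, 139, 149, 151, 157, 163, 167, 173, 179, 181, 191, 193, 197, 199, 211, 223, 227, 229, 233, 239, 241]. Summing 1/p over these primes: 506873196134241441348690763593294873492730445394823722837469097176314709804649267964680634478659521/256041159035492609053110100510385311995538591998443060216114576417920917800321526504084465112487730 ≈ 1.9797. Mertens estimate ln ln(243) + 0.2615 ≈ 1.9650.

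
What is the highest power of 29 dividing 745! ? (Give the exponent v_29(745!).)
v_29(745!) = 25

Legendre's formula: v_p(n!) = Σ_{k ≥ 1} ⌊n / p^k⌋. For p = 29, n = 745, the terms are:
  ⌊745/29^1⌋ = ⌊745/29⌋ = 25
(the next term ⌊745/29^2⌋ = 0, terminating the sum). Summing: v_29(745!) = 25 = 25.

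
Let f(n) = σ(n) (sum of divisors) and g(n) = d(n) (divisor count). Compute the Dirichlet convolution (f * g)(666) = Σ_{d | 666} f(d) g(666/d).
(σ * d)(666) = 4800

Divisors of 666: [1, 2, 3, 6, 9, 18, 37, 74, 111, 222, 333, 666]. For each d | 666:
  d = 1: σ(1) · d(666/1) = 1 · 12 = 12
  d = 2: σ(2) · d(666/2) = 3 · 6 = 18
  d = 3: σ(3) · d(666/3) = 4 · 8 = 32
  d = 6: σ(6) · d(666/6) = 12 · 4 = 48
  d = 9: σ(9) · d(666/9) = 13 · 4 = 52
  d = 18: σ(18) · d(666/18) = 39 · 2 = 78
  d = 37: σ(37) · d(666/37) = 38 · 6 = 228
  d = 74: σ(74) · d(666/74) = 114 · 3 = 342
  d = 111: σ(111) · d(666/111) = 152 · 4 = 608
  d = 222: σ(222) · d(666/222) = 456 · 2 = 912
  d = 333: σ(333) · d(666/333) = 494 · 2 = 988
  d = 666: σ(666) · d(666/666) = 1482 · 1 = 1482
Summing: (σ * d)(666) = 12 + 18 + 32 + 48 + 52 + 78 + 228 + 342 + 608 + 912 + 988 + 1482 = 4800.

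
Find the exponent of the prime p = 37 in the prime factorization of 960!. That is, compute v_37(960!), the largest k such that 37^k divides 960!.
v_37(960!) = 25

Legendre's formula: v_p(n!) = Σ_{k ≥ 1} ⌊n / p^k⌋. For p = 37, n = 960, the terms are:
  ⌊960/37^1⌋ = ⌊960/37⌋ = 25
(the next term ⌊960/37^2⌋ = 0, terminating the sum). Summing: v_37(960!) = 25 = 25.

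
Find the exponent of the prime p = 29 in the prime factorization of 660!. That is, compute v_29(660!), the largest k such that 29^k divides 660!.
v_29(660!) = 22

Legendre's formula: v_p(n!) = Σ_{k ≥ 1} ⌊n / p^k⌋. For p = 29, n = 660, the terms are:
  ⌊660/29^1⌋ = ⌊660/29⌋ = 22
(the next term ⌊660/29^2⌋ = 0, terminating the sum). Summing: v_29(660!) = 22 = 22.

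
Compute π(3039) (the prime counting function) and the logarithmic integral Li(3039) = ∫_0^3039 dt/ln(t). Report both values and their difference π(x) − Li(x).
π(3039) = 435;  Li(3039) ≈ 447.63;  π(x) − Li(x) ≈ -12.63.

Direct count of primes ≤ 3039 gives π(3039) = 435. Numerical evaluation of the logarithmic integral gives Li(3039) ≈ 447.63. The difference π(x) − Li(x) ≈ -12.63 is typically negative for small/moderate x (Li(x) overestimates), though Littlewood's theorem shows this sign changes infinitely often.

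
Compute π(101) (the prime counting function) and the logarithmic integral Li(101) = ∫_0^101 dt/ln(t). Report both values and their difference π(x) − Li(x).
π(101) = 26;  Li(101) ≈ 30.34;  π(x) − Li(x) ≈ -4.34.

Direct count of primes ≤ 101 gives π(101) = 26. Numerical evaluation of the logarithmic integral gives Li(101) ≈ 30.34. The difference π(x) − Li(x) ≈ -4.34 is typically negative for small/moderate x (Li(x) overestimates), though Littlewood's theorem shows this sign changes infinitely often.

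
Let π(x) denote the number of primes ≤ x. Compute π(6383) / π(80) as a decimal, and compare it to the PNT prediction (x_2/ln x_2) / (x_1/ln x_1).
π(6383)/π(80) = 832/22 ≈ 37.8182;  PNT prediction ≈ 39.9059.

π(80) = 22 and π(6383) = 832, so π(6383)/π(80) ≈ 37.8182. The PNT-predicted ratio is (6383/ln(6383)) / (80/ln(80)) ≈ 39.9059. The two agree to within a few percent, as expected.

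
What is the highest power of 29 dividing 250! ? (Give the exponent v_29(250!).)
v_29(250!) = 8

Legendre's formula: v_p(n!) = Σ_{k ≥ 1} ⌊n / p^k⌋. For p = 29, n = 250, the terms are:
  ⌊250/29^1⌋ = ⌊250/29⌋ = 8
(the next term ⌊250/29^2⌋ = 0, terminating the sum). Summing: v_29(250!) = 8 = 8.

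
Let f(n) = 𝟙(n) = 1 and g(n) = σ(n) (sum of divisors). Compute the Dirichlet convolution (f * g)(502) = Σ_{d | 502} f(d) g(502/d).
(𝟙 * σ)(502) = 1012

Divisors of 502: [1, 2, 251, 502]. For each d | 502:
  d = 1: 𝟙(1) · σ(502/1) = 1 · 756 = 756
  d = 2: 𝟙(2) · σ(502/2) = 1 · 252 = 252
  d = 251: 𝟙(251) · σ(502/251) = 1 · 3 = 3
  d = 502: 𝟙(502) · σ(502/502) = 1 · 1 = 1
Summing: (𝟙 * σ)(502) = 756 + 252 + 3 + 1 = 1012.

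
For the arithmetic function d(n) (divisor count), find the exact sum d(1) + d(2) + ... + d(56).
Σ_{n ≤ 56} d(n) = 239

Compute d(n) for each 1 ≤ n ≤ 56: d(1) = 1, d(2) = 2, d(3) = 2, d(4) = 3, d(5) = 2, d(6) = 4, d(7) = 2, d(8) = 4, d(9) = 3, d(10) = 4, d(11) = 2, d(12) = 6, d(13) = 2, d(14) = 4, d(15) = 4, d(16) = 5, d(17) = 2, d(18) = 6, d(19) = 2, d(20) = 6, d(21) = 4, d(22) = 4, d(23) = 2, d(24) = 8, d(25) = 3, d(26) = 4, d(27) = 4, d(28) = 6, d(29) = 2, d(30) = 8, d(31) = 2, d(32) = 6, d(33) = 4, d(34) = 4, d(35) = 4, d(36) = 9, d(37) = 2, d(38) = 4, d(39) = 4, d(40) = 8, d(41) = 2, d(42) = 8, d(43) = 2, d(44) = 6, d(45) = 6, d(46) = 4, d(47) = 2, d(48) = 10, d(49) = 3, d(50) = 6, d(51) = 4, d(52) = 6, d(53) = 2, d(54) = 8, d(55) = 4, d(56) = 8. Summing all 56 values: 239. (Dirichlet's divisor formula: Σ_{n ≤ x} d(n) = x ln(x) + (2γ − 1) x + O(√x). For x = 56, the asymptotic estimate is ≈ 234.07.)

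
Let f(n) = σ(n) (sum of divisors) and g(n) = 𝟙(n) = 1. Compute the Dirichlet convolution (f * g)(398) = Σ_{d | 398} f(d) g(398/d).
(σ * 𝟙)(398) = 804

Divisors of 398: [1, 2, 199, 398]. For each d | 398:
  d = 1: σ(1) · 𝟙(398/1) = 1 · 1 = 1
  d = 2: σ(2) · 𝟙(398/2) = 3 · 1 = 3
  d = 199: σ(199) · 𝟙(398/199) = 200 · 1 = 200
  d = 398: σ(398) · 𝟙(398/398) = 600 · 1 = 600
Summing: (σ * 𝟙)(398) = 1 + 3 + 200 + 600 = 804.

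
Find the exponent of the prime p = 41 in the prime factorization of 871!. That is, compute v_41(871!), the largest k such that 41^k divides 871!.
v_41(871!) = 21

Legendre's formula: v_p(n!) = Σ_{k ≥ 1} ⌊n / p^k⌋. For p = 41, n = 871, the terms are:
  ⌊871/41^1⌋ = ⌊871/41⌋ = 21
(the next term ⌊871/41^2⌋ = 0, terminating the sum). Summing: v_41(871!) = 21 = 21.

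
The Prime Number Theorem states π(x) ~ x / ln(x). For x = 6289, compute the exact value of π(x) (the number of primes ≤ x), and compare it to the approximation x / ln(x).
π(6289) = 818;  x/ln(x) ≈ 719.03;  relative error ≈ 12.10%.

Directly count primes up to 6289: π(6289) = 818. The PNT approximation gives 6289/ln(6289) ≈ 6289/8.74656 ≈ 719.03. Relative error (π(x) − x/ln(x)) / π(x) ≈ 12.10%; the approximation is known to undercount slightly (Li(x) is a better estimate).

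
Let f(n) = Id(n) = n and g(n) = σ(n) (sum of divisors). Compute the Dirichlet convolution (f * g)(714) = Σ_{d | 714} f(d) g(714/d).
(Id * σ)(714) = 18375

Divisors of 714: [1, 2, 3, 6, 7, 14, 17, 21, 34, 42, 51, 102, 119, 238, 357, 714]. For each d | 714:
  d = 1: Id(1) · σ(714/1) = 1 · 1728 = 1728
  d = 2: Id(2) · σ(714/2) = 2 · 576 = 1152
  d = 3: Id(3) · σ(714/3) = 3 · 432 = 1296
  d = 6: Id(6) · σ(714/6) = 6 · 144 = 864
  d = 7: Id(7) · σ(714/7) = 7 · 216 = 1512
  d = 14: Id(14) · σ(714/14) = 14 · 72 = 1008
  d = 17: Id(17) · σ(714/17) = 17 · 96 = 1632
  d = 21: Id(21) · σ(714/21) = 21 · 54 = 1134
  d = 34: Id(34) · σ(714/34) = 34 · 32 = 1088
  d = 42: Id(42) · σ(714/42) = 42 · 18 = 756
  d = 51: Id(51) · σ(714/51) = 51 · 24 = 1224
  d = 102: Id(102) · σ(714/102) = 102 · 8 = 816
  d = 119: Id(119) · σ(714/119) = 119 · 12 = 1428
  d = 238: Id(238) · σ(714/238) = 238 · 4 = 952
  d = 357: Id(357) · σ(714/357) = 357 · 3 = 1071
  d = 714: Id(714) · σ(714/714) = 714 · 1 = 714
Summing: (Id * σ)(714) = 1728 + 1152 + 1296 + 864 + 1512 + 1008 + 1632 + 1134 + 1088 + 756 + 1224 + 816 + 1428 + 952 + 1071 + 714 = 18375.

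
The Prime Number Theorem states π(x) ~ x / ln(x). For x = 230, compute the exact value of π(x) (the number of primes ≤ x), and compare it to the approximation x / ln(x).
π(230) = 50;  x/ln(x) ≈ 42.29;  relative error ≈ 15.41%.

Directly count primes up to 230: π(230) = 50. The PNT approximation gives 230/ln(230) ≈ 230/5.43808 ≈ 42.29. Relative error (π(x) − x/ln(x)) / π(x) ≈ 15.41%; the approximation is known to undercount slightly (Li(x) is a better estimate).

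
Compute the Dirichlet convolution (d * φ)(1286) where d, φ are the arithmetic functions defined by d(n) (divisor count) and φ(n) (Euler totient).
(d * φ)(1286) = 1932

Divisors of 1286: [1, 2, 643, 1286]. For each d | 1286:
  d = 1: d(1) · φ(1286/1) = 1 · 642 = 642
  d = 2: d(2) · φ(1286/2) = 2 · 642 = 1284
  d = 643: d(643) · φ(1286/643) = 2 · 1 = 2
  d = 1286: d(1286) · φ(1286/1286) = 4 · 1 = 4
Summing: (d * φ)(1286) = 642 + 1284 + 2 + 4 = 1932.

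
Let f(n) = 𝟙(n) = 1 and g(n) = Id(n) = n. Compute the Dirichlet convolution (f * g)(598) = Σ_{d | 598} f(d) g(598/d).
(𝟙 * Id)(598) = 1008

Divisors of 598: [1, 2, 13, 23, 26, 46, 299, 598]. For each d | 598:
  d = 1: 𝟙(1) · Id(598/1) = 1 · 598 = 598
  d = 2: 𝟙(2) · Id(598/2) = 1 · 299 = 299
  d = 13: 𝟙(13) · Id(598/13) = 1 · 46 = 46
  d = 23: 𝟙(23) · Id(598/23) = 1 · 26 = 26
  d = 26: 𝟙(26) · Id(598/26) = 1 · 23 = 23
  d = 46: 𝟙(46) · Id(598/46) = 1 · 13 = 13
  d = 299: 𝟙(299) · Id(598/299) = 1 · 2 = 2
  d = 598: 𝟙(598) · Id(598/598) = 1 · 1 = 1
Summing: (𝟙 * Id)(598) = 598 + 299 + 46 + 26 + 23 + 13 + 2 + 1 = 1008.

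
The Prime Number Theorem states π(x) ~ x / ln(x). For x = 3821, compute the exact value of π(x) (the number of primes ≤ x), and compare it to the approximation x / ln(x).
π(3821) = 530;  x/ln(x) ≈ 463.25;  relative error ≈ 12.59%.

Directly count primes up to 3821: π(3821) = 530. The PNT approximation gives 3821/ln(3821) ≈ 3821/8.24827 ≈ 463.25. Relative error (π(x) − x/ln(x)) / π(x) ≈ 12.59%; the approximation is known to undercount slightly (Li(x) is a better estimate).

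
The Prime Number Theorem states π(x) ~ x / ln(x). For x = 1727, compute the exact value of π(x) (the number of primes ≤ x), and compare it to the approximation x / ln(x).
π(1727) = 269;  x/ln(x) ≈ 231.68;  relative error ≈ 13.87%.

Directly count primes up to 1727: π(1727) = 269. The PNT approximation gives 1727/ln(1727) ≈ 1727/7.45414 ≈ 231.68. Relative error (π(x) − x/ln(x)) / π(x) ≈ 13.87%; the approximation is known to undercount slightly (Li(x) is a better estimate).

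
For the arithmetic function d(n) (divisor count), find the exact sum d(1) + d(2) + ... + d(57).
Σ_{n ≤ 57} d(n) = 243

Compute d(n) for each 1 ≤ n ≤ 57: d(1) = 1, d(2) = 2, d(3) = 2, d(4) = 3, d(5) = 2, d(6) = 4, d(7) = 2, d(8) = 4, d(9) = 3, d(10) = 4, d(11) = 2, d(12) = 6, d(13) = 2, d(14) = 4, d(15) = 4, d(16) = 5, d(17) = 2, d(18) = 6, d(19) = 2, d(20) = 6, d(21) = 4, d(22) = 4, d(23) = 2, d(24) = 8, d(25) = 3, d(26) = 4, d(27) = 4, d(28) = 6, d(29) = 2, d(30) = 8, d(31) = 2, d(32) = 6, d(33) = 4, d(34) = 4, d(35) = 4, d(36) = 9, d(37) = 2, d(38) = 4, d(39) = 4, d(40) = 8, d(41) = 2, d(42) = 8, d(43) = 2, d(44) = 6, d(45) = 6, d(46) = 4, d(47) = 2, d(48) = 10, d(49) = 3, d(50) = 6, d(51) = 4, d(52) = 6, d(53) = 2, d(54) = 8, d(55) = 4, d(56) = 8, d(57) = 4. Summing all 57 values: 243. (Dirichlet's divisor formula: Σ_{n ≤ x} d(n) = x ln(x) + (2γ − 1) x + O(√x). For x = 57, the asymptotic estimate is ≈ 239.26.)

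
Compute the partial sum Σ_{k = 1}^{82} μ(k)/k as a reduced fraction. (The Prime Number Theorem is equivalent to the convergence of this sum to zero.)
Σ μ(k)/k = -1401629533229069216211617003/107254825578022430263302818471

Values of μ(k) for 1 ≤ k ≤ 82: μ(1) = 1, μ(2) = -1, μ(3) = -1, μ(5) = -1, μ(6) = 1, μ(7) = -1, μ(10) = 1, μ(11) = -1, μ(13) = -1, μ(14) = 1, μ(15) = 1, μ(17) = -1, μ(19) = -1, μ(21) = 1, μ(22) = 1, μ(23) = -1, μ(26) = 1, μ(29) = -1, μ(30) = -1, μ(31) = -1, μ(33) = 1, μ(34) = 1, μ(35) = 1, μ(37) = -1, μ(38) = 1, μ(39) = 1, μ(41) = -1, μ(42) = -1, μ(43) = -1, μ(46) = 1, μ(47) = -1, μ(51) = 1, μ(53) = -1, μ(55) = 1, μ(57) = 1, μ(58) = 1, μ(59) = -1, μ(61) = -1, μ(62) = 1, μ(65) = 1, μ(66) = -1, μ(67) = -1, μ(69) = 1, μ(70) = -1, μ(71) = -1, μ(73) = -1, μ(74) = 1, μ(77) = 1, μ(78) = -1, μ(79) = -1, μ(82) = 1, with μ = 0 on non-squarefree integers. Summing μ(k)/k for k where μ(k) ≠ 0 gives -1401629533229069216211617003/107254825578022430263302818471 ≈ -0.0131. (PNT ⟺ this sum → 0 as n → ∞.)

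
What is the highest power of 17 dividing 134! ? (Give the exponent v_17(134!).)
v_17(134!) = 7

Legendre's formula: v_p(n!) = Σ_{k ≥ 1} ⌊n / p^k⌋. For p = 17, n = 134, the terms are:
  ⌊134/17^1⌋ = ⌊134/17⌋ = 7
(the next term ⌊134/17^2⌋ = 0, terminating the sum). Summing: v_17(134!) = 7 = 7.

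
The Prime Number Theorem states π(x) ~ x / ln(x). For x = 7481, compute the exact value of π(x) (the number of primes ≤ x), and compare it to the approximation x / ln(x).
π(7481) = 947;  x/ln(x) ≈ 838.67;  relative error ≈ 11.44%.

Directly count primes up to 7481: π(7481) = 947. The PNT approximation gives 7481/ln(7481) ≈ 7481/8.92012 ≈ 838.67. Relative error (π(x) − x/ln(x)) / π(x) ≈ 11.44%; the approximation is known to undercount slightly (Li(x) is a better estimate).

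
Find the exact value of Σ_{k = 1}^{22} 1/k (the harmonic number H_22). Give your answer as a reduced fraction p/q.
H_22 = 19093197/5173168

Direct summation: H_22 = 1 + 1/2 + ... + 1/22. The least common denominator is lcm(1, ..., 22) = 232792560; over this denominator the numerator is 232792560 + 116396280 + 77597520 + 58198140 + 46558512 + 38798760 + 33256080 + 29099070 + 25865840 + 23279256 + 21162960 + 19399380 + 17907120 + 16628040 + 15519504 + 14549535 + 13693680 + 12932920 + 12252240 + 11639628 + 11085360 + 10581480 = 859193865, so H_22 = 859193865/232792560; reducing by gcd(859193865, 232792560) = 45 gives 19093197/5173168 ≈ 3.69081. (The PNT-adjacent estimate ln(22) + γ ≈ 3.66826 matches within O(1/n).)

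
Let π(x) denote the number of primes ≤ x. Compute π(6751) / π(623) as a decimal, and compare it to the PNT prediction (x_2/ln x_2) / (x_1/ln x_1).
π(6751)/π(623) = 869/114 ≈ 7.6228;  PNT prediction ≈ 7.9078.

π(623) = 114 and π(6751) = 869, so π(6751)/π(623) ≈ 7.6228. The PNT-predicted ratio is (6751/ln(6751)) / (623/ln(623)) ≈ 7.9078. The two agree to within a few percent, as expected.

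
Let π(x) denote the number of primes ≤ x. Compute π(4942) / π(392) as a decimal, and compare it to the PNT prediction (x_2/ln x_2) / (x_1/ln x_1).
π(4942)/π(392) = 660/77 ≈ 8.5714;  PNT prediction ≈ 8.8508.

π(392) = 77 and π(4942) = 660, so π(4942)/π(392) ≈ 8.5714. The PNT-predicted ratio is (4942/ln(4942)) / (392/ln(392)) ≈ 8.8508. The two agree to within a few percent, as expected.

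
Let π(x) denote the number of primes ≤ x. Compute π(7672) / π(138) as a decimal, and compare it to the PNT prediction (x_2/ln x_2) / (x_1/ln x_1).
π(7672)/π(138) = 972/33 ≈ 29.4545;  PNT prediction ≈ 30.6223.

π(138) = 33 and π(7672) = 972, so π(7672)/π(138) ≈ 29.4545. The PNT-predicted ratio is (7672/ln(7672)) / (138/ln(138)) ≈ 30.6223. The two agree to within a few percent, as expected.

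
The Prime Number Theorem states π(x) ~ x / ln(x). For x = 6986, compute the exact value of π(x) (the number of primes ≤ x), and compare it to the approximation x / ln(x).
π(6986) = 898;  x/ln(x) ≈ 789.23;  relative error ≈ 12.11%.

Directly count primes up to 6986: π(6986) = 898. The PNT approximation gives 6986/ln(6986) ≈ 6986/8.85166 ≈ 789.23. Relative error (π(x) − x/ln(x)) / π(x) ≈ 12.11%; the approximation is known to undercount slightly (Li(x) is a better estimate).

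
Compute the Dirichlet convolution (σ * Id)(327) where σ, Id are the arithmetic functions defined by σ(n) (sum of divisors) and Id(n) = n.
(σ * Id)(327) = 1533

Divisors of 327: [1, 3, 109, 327]. For each d | 327:
  d = 1: σ(1) · Id(327/1) = 1 · 327 = 327
  d = 3: σ(3) · Id(327/3) = 4 · 109 = 436
  d = 109: σ(109) · Id(327/109) = 110 · 3 = 330
  d = 327: σ(327) · Id(327/327) = 440 · 1 = 440
Summing: (σ * Id)(327) = 327 + 436 + 330 + 440 = 1533.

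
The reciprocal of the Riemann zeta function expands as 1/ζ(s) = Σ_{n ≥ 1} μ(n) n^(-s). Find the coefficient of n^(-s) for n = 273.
μ(273) = -1

Factor n = 273 = 3 · 7 · 13. μ(n) = 0 if any exponent ≥ 2 (not squarefree); otherwise μ(n) = (−1)^{ω(n)} where ω(n) is the number of distinct prime factors. Applying: μ(273) = -1.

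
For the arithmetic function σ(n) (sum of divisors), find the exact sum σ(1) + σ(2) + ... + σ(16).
Σ_{n ≤ 16} σ(n) = 220

Compute σ(n) for each 1 ≤ n ≤ 16: σ(1) = 1, σ(2) = 3, σ(3) = 4, σ(4) = 7, σ(5) = 6, σ(6) = 12, σ(7) = 8, σ(8) = 15, σ(9) = 13, σ(10) = 18, σ(11) = 12, σ(12) = 28, σ(13) = 14, σ(14) = 24, σ(15) = 24, σ(16) = 31. Summing all 16 values: 220. (Average order: Σ_{n ≤ x} σ(n) ~ (π²/12) x². For x = 16, (π²/12)·16² ≈ 210.55.)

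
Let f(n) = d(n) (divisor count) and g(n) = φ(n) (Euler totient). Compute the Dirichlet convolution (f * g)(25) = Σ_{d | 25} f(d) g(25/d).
(d * φ)(25) = 31

Divisors of 25: [1, 5, 25]. For each d | 25:
  d = 1: d(1) · φ(25/1) = 1 · 20 = 20
  d = 5: d(5) · φ(25/5) = 2 · 4 = 8
  d = 25: d(25) · φ(25/25) = 3 · 1 = 3
Summing: (d * φ)(25) = 20 + 8 + 3 = 31.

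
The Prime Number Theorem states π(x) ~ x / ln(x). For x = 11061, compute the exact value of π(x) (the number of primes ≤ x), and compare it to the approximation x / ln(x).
π(11061) = 1340;  x/ln(x) ≈ 1187.93;  relative error ≈ 11.35%.

Directly count primes up to 11061: π(11061) = 1340. The PNT approximation gives 11061/ln(11061) ≈ 11061/9.31118 ≈ 1187.93. Relative error (π(x) − x/ln(x)) / π(x) ≈ 11.35%; the approximation is known to undercount slightly (Li(x) is a better estimate).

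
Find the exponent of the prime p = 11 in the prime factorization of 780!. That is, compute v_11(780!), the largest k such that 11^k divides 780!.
v_11(780!) = 76

Legendre's formula: v_p(n!) = Σ_{k ≥ 1} ⌊n / p^k⌋. For p = 11, n = 780, the terms are:
  ⌊780/11^1⌋ = ⌊780/11⌋ = 70
  ⌊780/11^2⌋ = ⌊780/121⌋ = 6
(the next term ⌊780/11^3⌋ = 0, terminating the sum). Summing: v_11(780!) = 70 + 6 = 76.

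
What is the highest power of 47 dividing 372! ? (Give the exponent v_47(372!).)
v_47(372!) = 7

Legendre's formula: v_p(n!) = Σ_{k ≥ 1} ⌊n / p^k⌋. For p = 47, n = 372, the terms are:
  ⌊372/47^1⌋ = ⌊372/47⌋ = 7
(the next term ⌊372/47^2⌋ = 0, terminating the sum). Summing: v_47(372!) = 7 = 7.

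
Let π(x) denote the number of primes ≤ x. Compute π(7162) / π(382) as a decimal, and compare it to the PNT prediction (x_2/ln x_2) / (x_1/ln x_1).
π(7162)/π(382) = 916/75 ≈ 12.2133;  PNT prediction ≈ 12.5577.

π(382) = 75 and π(7162) = 916, so π(7162)/π(382) ≈ 12.2133. The PNT-predicted ratio is (7162/ln(7162)) / (382/ln(382)) ≈ 12.5577. The two agree to within a few percent, as expected.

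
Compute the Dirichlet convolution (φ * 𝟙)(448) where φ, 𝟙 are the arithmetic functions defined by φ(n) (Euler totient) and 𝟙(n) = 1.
(φ * 𝟙)(448) = 448

Divisors of 448: [1, 2, 4, 7, 8, 14, 16, 28, 32, 56, 64, 112, 224, 448]. For each d | 448:
  d = 1: φ(1) · 𝟙(448/1) = 1 · 1 = 1
  d = 2: φ(2) · 𝟙(448/2) = 1 · 1 = 1
  d = 4: φ(4) · 𝟙(448/4) = 2 · 1 = 2
  d = 7: φ(7) · 𝟙(448/7) = 6 · 1 = 6
  d = 8: φ(8) · 𝟙(448/8) = 4 · 1 = 4
  d = 14: φ(14) · 𝟙(448/14) = 6 · 1 = 6
  d = 16: φ(16) · 𝟙(448/16) = 8 · 1 = 8
  d = 28: φ(28) · 𝟙(448/28) = 12 · 1 = 12
  d = 32: φ(32) · 𝟙(448/32) = 16 · 1 = 16
  d = 56: φ(56) · 𝟙(448/56) = 24 · 1 = 24
  d = 64: φ(64) · 𝟙(448/64) = 32 · 1 = 32
  d = 112: φ(112) · 𝟙(448/112) = 48 · 1 = 48
  d = 224: φ(224) · 𝟙(448/224) = 96 · 1 = 96
  d = 448: φ(448) · 𝟙(448/448) = 192 · 1 = 192
Summing: (φ * 𝟙)(448) = 1 + 1 + 2 + 6 + 4 + 6 + 8 + 12 + 16 + 24 + 32 + 48 + 96 + 192 = 448.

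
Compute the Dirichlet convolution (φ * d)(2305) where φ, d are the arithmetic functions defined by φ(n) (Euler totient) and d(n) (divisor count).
(φ * d)(2305) = 2772

Divisors of 2305: [1, 5, 461, 2305]. For each d | 2305:
  d = 1: φ(1) · d(2305/1) = 1 · 4 = 4
  d = 5: φ(5) · d(2305/5) = 4 · 2 = 8
  d = 461: φ(461) · d(2305/461) = 460 · 2 = 920
  d = 2305: φ(2305) · d(2305/2305) = 1840 · 1 = 1840
Summing: (φ * d)(2305) = 4 + 8 + 920 + 1840 = 2772.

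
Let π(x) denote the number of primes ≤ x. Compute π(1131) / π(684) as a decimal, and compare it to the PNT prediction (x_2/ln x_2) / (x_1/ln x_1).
π(1131)/π(684) = 189/124 ≈ 1.5242;  PNT prediction ≈ 1.5352.

π(684) = 124 and π(1131) = 189, so π(1131)/π(684) ≈ 1.5242. The PNT-predicted ratio is (1131/ln(1131)) / (684/ln(684)) ≈ 1.5352. The two agree to within a few percent, as expected.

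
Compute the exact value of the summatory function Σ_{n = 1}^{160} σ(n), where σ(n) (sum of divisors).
Σ_{n ≤ 160} σ(n) = 21154

Compute σ(n) for each 1 ≤ n ≤ 160: σ(1) = 1, σ(2) = 3, σ(3) = 4, σ(4) = 7, σ(5) = 6, σ(6) = 12, σ(7) = 8, σ(8) = 15, σ(9) = 13, σ(10) = 18, σ(11) = 12, σ(12) = 28, σ(13) = 14, σ(14) = 24, σ(15) = 24, σ(16) = 31, σ(17) = 18, σ(18) = 39, σ(19) = 20, σ(20) = 42, σ(21) = 32, σ(22) = 36, σ(23) = 24, σ(24) = 60, σ(25) = 31, σ(26) = 42, σ(27) = 40, σ(28) = 56, σ(29) = 30, σ(30) = 72, σ(31) = 32, σ(32) = 63, σ(33) = 48, σ(34) = 54, σ(35) = 48, σ(36) = 91, σ(37) = 38, σ(38) = 60, σ(39) = 56, σ(40) = 90, σ(41) = 42, σ(42) = 96, σ(43) = 44, σ(44) = 84, σ(45) = 78, σ(46) = 72, σ(47) = 48, σ(48) = 124, σ(49) = 57, σ(50) = 93, σ(51) = 72, σ(52) = 98, σ(53) = 54, σ(54) = 120, σ(55) = 72, σ(56) = 120, σ(57) = 80, σ(58) = 90, σ(59) = 60, σ(60) = 168, σ(61) = 62, σ(62) = 96, σ(63) = 104, σ(64) = 127, σ(65) = 84, σ(66) = 144, σ(67) = 68, σ(68) = 126, σ(69) = 96, σ(70) = 144, σ(71) = 72, σ(72) = 195, σ(73) = 74, σ(74) = 114, σ(75) = 124, σ(76) = 140, σ(77) = 96, σ(78) = 168, σ(79) = 80, σ(80) = 186, σ(81) = 121, σ(82) = 126, σ(83) = 84, σ(84) = 224, σ(85) = 108, σ(86) = 132, σ(87) = 120, σ(88) = 180, σ(89) = 90, σ(90) = 234, σ(91) = 112, σ(92) = 168, σ(93) = 128, σ(94) = 144, σ(95) = 120, σ(96) = 252, σ(97) = 98, σ(98) = 171, σ(99) = 156, σ(100) = 217, σ(101) = 102, σ(102) = 216, σ(103) = 104, σ(104) = 210, σ(105) = 192, σ(106) = 162, σ(107) = 108, σ(108) = 280, σ(109) = 110, σ(110) = 216, σ(111) = 152, σ(112) = 248, σ(113) = 114, σ(114) = 240, σ(115) = 144, σ(116) = 210, σ(117) = 182, σ(118) = 180, σ(119) = 144, σ(120) = 360, σ(121) = 133, σ(122) = 186, σ(123) = 168, σ(124) = 224, σ(125) = 156, σ(126) = 312, σ(127) = 128, σ(128) = 255, σ(129) = 176, σ(130) = 252, σ(131) = 132, σ(132) = 336, σ(133) = 160, σ(134) = 204, σ(135) = 240, σ(136) = 270, σ(137) = 138, σ(138) = 288, σ(139) = 140, σ(140) = 336, σ(141) = 192, σ(142) = 216, σ(143) = 168, σ(144) = 403, σ(145) = 180, σ(146) = 222, σ(147) = 228, σ(148) = 266, σ(149) = 150, σ(150) = 372, σ(151) = 152, σ(152) = 300, σ(153) = 234, σ(154) = 288, σ(155) = 192, σ(156) = 392, σ(157) = 158, σ(158) = 240, σ(159) = 216, σ(160) = 378. Summing all 160 values: 21154. (Average order: Σ_{n ≤ x} σ(n) ~ (π²/12) x². For x = 160, (π²/12)·160² ≈ 21055.16.)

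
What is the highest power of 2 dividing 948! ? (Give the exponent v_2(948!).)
v_2(948!) = 942

Legendre's formula: v_p(n!) = Σ_{k ≥ 1} ⌊n / p^k⌋. For p = 2, n = 948, the terms are:
  ⌊948/2^1⌋ = ⌊948/2⌋ = 474
  ⌊948/2^2⌋ = ⌊948/4⌋ = 237
  ⌊948/2^3⌋ = ⌊948/8⌋ = 118
  ⌊948/2^4⌋ = ⌊948/16⌋ = 59
  ⌊948/2^5⌋ = ⌊948/32⌋ = 29
  ⌊948/2^6⌋ = ⌊948/64⌋ = 14
  ⌊948/2^7⌋ = ⌊948/128⌋ = 7
  ⌊948/2^8⌋ = ⌊948/256⌋ = 3
  ⌊948/2^9⌋ = ⌊948/512⌋ = 1
(the next term ⌊948/2^10⌋ = 0, terminating the sum). Summing: v_2(948!) = 474 + 237 + 118 + 59 + 29 + 14 + 7 + 3 + 1 = 942.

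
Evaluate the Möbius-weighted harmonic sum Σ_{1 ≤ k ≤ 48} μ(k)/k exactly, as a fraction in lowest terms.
Σ μ(k)/k = -12611493192339623/614889782588491410

Values of μ(k) for 1 ≤ k ≤ 48: μ(1) = 1, μ(2) = -1, μ(3) = -1, μ(5) = -1, μ(6) = 1, μ(7) = -1, μ(10) = 1, μ(11) = -1, μ(13) = -1, μ(14) = 1, μ(15) = 1, μ(17) = -1, μ(19) = -1, μ(21) = 1, μ(22) = 1, μ(23) = -1, μ(26) = 1, μ(29) = -1, μ(30) = -1, μ(31) = -1, μ(33) = 1, μ(34) = 1, μ(35) = 1, μ(37) = -1, μ(38) = 1, μ(39) = 1, μ(41) = -1, μ(42) = -1, μ(43) = -1, μ(46) = 1, μ(47) = -1, with μ = 0 on non-squarefree integers. Summing μ(k)/k for k where μ(k) ≠ 0 gives -12611493192339623/614889782588491410 ≈ -0.0205. (PNT ⟺ this sum → 0 as n → ∞.)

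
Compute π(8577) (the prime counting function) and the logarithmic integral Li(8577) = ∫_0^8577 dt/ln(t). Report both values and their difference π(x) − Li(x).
π(8577) = 1068;  Li(8577) ≈ 1090.37;  π(x) − Li(x) ≈ -22.37.

Direct count of primes ≤ 8577 gives π(8577) = 1068. Numerical evaluation of the logarithmic integral gives Li(8577) ≈ 1090.37. The difference π(x) − Li(x) ≈ -22.37 is typically negative for small/moderate x (Li(x) overestimates), though Littlewood's theorem shows this sign changes infinitely often.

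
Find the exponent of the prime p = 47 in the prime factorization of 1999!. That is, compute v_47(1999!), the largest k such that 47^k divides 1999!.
v_47(1999!) = 42

Legendre's formula: v_p(n!) = Σ_{k ≥ 1} ⌊n / p^k⌋. For p = 47, n = 1999, the terms are:
  ⌊1999/47^1⌋ = ⌊1999/47⌋ = 42
(the next term ⌊1999/47^2⌋ = 0, terminating the sum). Summing: v_47(1999!) = 42 = 42.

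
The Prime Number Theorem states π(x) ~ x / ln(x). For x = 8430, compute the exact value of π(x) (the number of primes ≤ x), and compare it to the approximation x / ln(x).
π(8430) = 1054;  x/ln(x) ≈ 932.57;  relative error ≈ 11.52%.

Directly count primes up to 8430: π(8430) = 1054. The PNT approximation gives 8430/ln(8430) ≈ 8430/9.03955 ≈ 932.57. Relative error (π(x) − x/ln(x)) / π(x) ≈ 11.52%; the approximation is known to undercount slightly (Li(x) is a better estimate).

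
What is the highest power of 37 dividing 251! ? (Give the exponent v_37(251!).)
v_37(251!) = 6

Legendre's formula: v_p(n!) = Σ_{k ≥ 1} ⌊n / p^k⌋. For p = 37, n = 251, the terms are:
  ⌊251/37^1⌋ = ⌊251/37⌋ = 6
(the next term ⌊251/37^2⌋ = 0, terminating the sum). Summing: v_37(251!) = 6 = 6.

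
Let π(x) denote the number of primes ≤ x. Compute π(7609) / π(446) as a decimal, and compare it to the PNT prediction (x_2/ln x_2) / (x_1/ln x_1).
π(7609)/π(446) = 967/86 ≈ 11.2442;  PNT prediction ≈ 11.6453.

π(446) = 86 and π(7609) = 967, so π(7609)/π(446) ≈ 11.2442. The PNT-predicted ratio is (7609/ln(7609)) / (446/ln(446)) ≈ 11.6453. The two agree to within a few percent, as expected.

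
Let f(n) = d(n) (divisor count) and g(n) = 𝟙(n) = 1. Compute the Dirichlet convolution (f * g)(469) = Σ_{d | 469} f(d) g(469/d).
(d * 𝟙)(469) = 9

Divisors of 469: [1, 7, 67, 469]. For each d | 469:
  d = 1: d(1) · 𝟙(469/1) = 1 · 1 = 1
  d = 7: d(7) · 𝟙(469/7) = 2 · 1 = 2
  d = 67: d(67) · 𝟙(469/67) = 2 · 1 = 2
  d = 469: d(469) · 𝟙(469/469) = 4 · 1 = 4
Summing: (d * 𝟙)(469) = 1 + 2 + 2 + 4 = 9.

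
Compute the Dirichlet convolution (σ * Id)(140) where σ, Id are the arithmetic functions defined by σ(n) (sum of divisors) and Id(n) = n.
(σ * Id)(140) = 2805

Divisors of 140: [1, 2, 4, 5, 7, 10, 14, 20, 28, 35, 70, 140]. For each d | 140:
  d = 1: σ(1) · Id(140/1) = 1 · 140 = 140
  d = 2: σ(2) · Id(140/2) = 3 · 70 = 210
  d = 4: σ(4) · Id(140/4) = 7 · 35 = 245
  d = 5: σ(5) · Id(140/5) = 6 · 28 = 168
  d = 7: σ(7) · Id(140/7) = 8 · 20 = 160
  d = 10: σ(10) · Id(140/10) = 18 · 14 = 252
  d = 14: σ(14) · Id(140/14) = 24 · 10 = 240
  d = 20: σ(20) · Id(140/20) = 42 · 7 = 294
  d = 28: σ(28) · Id(140/28) = 56 · 5 = 280
  d = 35: σ(35) · Id(140/35) = 48 · 4 = 192
  d = 70: σ(70) · Id(140/70) = 144 · 2 = 288
  d = 140: σ(140) · Id(140/140) = 336 · 1 = 336
Summing: (σ * Id)(140) = 140 + 210 + 245 + 168 + 160 + 252 + 240 + 294 + 280 + 192 + 288 + 336 = 2805.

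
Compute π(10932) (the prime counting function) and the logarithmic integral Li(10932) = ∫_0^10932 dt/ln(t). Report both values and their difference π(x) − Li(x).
π(10932) = 1327;  Li(10932) ≈ 1346.83;  π(x) − Li(x) ≈ -19.83.

Direct count of primes ≤ 10932 gives π(10932) = 1327. Numerical evaluation of the logarithmic integral gives Li(10932) ≈ 1346.83. The difference π(x) − Li(x) ≈ -19.83 is typically negative for small/moderate x (Li(x) overestimates), though Littlewood's theorem shows this sign changes infinitely often.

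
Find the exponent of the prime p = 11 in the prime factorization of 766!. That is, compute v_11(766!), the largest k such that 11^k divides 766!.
v_11(766!) = 75

Legendre's formula: v_p(n!) = Σ_{k ≥ 1} ⌊n / p^k⌋. For p = 11, n = 766, the terms are:
  ⌊766/11^1⌋ = ⌊766/11⌋ = 69
  ⌊766/11^2⌋ = ⌊766/121⌋ = 6
(the next term ⌊766/11^3⌋ = 0, terminating the sum). Summing: v_11(766!) = 69 + 6 = 75.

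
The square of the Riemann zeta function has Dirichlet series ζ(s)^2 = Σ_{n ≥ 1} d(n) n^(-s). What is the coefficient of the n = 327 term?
d(327) = 4

ζ(s)^2 = (Σ 1/m^s)(Σ 1/k^s). The coefficient of 1/n^s in the product is the number of ordered pairs (m, k) with mk = n, which equals d(n). For n = 327, divisors are [1, 3, 109, 327], so d(327) = 4.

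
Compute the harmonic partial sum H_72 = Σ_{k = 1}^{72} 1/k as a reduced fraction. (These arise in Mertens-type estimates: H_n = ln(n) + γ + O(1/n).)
H_72 = 9112469359293533278712889630349/1874681189225708508850515710400

Direct summation: H_72 = 1 + 1/2 + ... + 1/72. The least common denominator is lcm(1, ..., 72) = 5624043567677125526551547131200; over this denominator the numerator is 5624043567677125526551547131200 + 2812021783838562763275773565600 + 1874681189225708508850515710400 + 1406010891919281381637886782800 + 1124808713535425105310309426240 + 937340594612854254425257855200 + 803434795382446503793078161600 + 703005445959640690818943391400 + 624893729741902836283505236800 + 562404356767712552655154713120 + 511276687970647775141049739200 + 468670297306427127212628927600 + 432618735975163502042426702400 + 401717397691223251896539080800 + 374936237845141701770103142080 + 351502722979820345409471695700 + 330826092216301501561855713600 + 312446864870951418141752618400 + 296002293035638185607976164800 + 281202178383856276327577356560 + 267811598460815501264359387200 + 255638343985323887570524869600 + 244523633377266327241371614400 + 234335148653213563606314463800 + 224961742707085021062061885248 + 216309367987581751021213351200 + 208297909913967612094501745600 + 200858698845611625948269540400 + 193932536816452604363846452800 + 187468118922570850885051571040 + 181420760247649210533920875200 + 175751361489910172704735847850 + 170425562656882591713683246400 + 165413046108150750780927856800 + 160686959076489300758615632320 + 156223432435475709070876309200 + 152001177504787176393285057600 + 148001146517819092803988082400 + 144206245325054500680808900800 + 140601089191928138163788678280 + 137171794333588427476867003200 + 133905799230407750632179693600 + 130791710876212221547710398400 + 127819171992661943785262434800 + 124978745948380567256701047360 + 122261816688633163620685807200 + 119660501439938840990458449600 + 117167574326606781803157231900 + 114776399340349500541868308800 + 112480871353542510531030942624 + 110275364072100500520618571200 + 108154683993790875510606675600 + 106114029578813689180217870400 + 104148954956983806047250872800 + 102255337594129555028209947840 + 100429349422805812974134770200 + 98667431011879395202658721600 + 96966268408226302181923226400 + 95322772333510602144941476800 + 93734059461285425442525785520 + 92197435535690582402484379200 + 90710380123824605266960437600 + 89270532820271833754786462400 + 87875680744955086352367923925 + 86523747195032700408485340480 + 85212781328441295856841623200 + 83940948771300380993306673600 + 82706523054075375390463928400 + 81507877792422109080457204800 + 80343479538244650379307816160 + 79211881234889091923261227200 + 78111716217737854535438154600 = 27337408077880599836138668891047, so H_72 = 27337408077880599836138668891047/5624043567677125526551547131200; reducing by gcd(27337408077880599836138668891047, 5624043567677125526551547131200) = 3 gives 9112469359293533278712889630349/1874681189225708508850515710400 ≈ 4.86081. (The PNT-adjacent estimate ln(72) + γ ≈ 4.85388 matches within O(1/n).)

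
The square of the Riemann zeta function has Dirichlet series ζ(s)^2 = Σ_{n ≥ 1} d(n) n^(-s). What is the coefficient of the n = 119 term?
d(119) = 4

ζ(s)^2 = (Σ 1/m^s)(Σ 1/k^s). The coefficient of 1/n^s in the product is the number of ordered pairs (m, k) with mk = n, which equals d(n). For n = 119, divisors are [1, 7, 17, 119], so d(119) = 4.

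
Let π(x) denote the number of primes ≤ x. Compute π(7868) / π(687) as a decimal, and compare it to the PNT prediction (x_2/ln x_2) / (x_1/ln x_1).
π(7868)/π(687) = 993/124 ≈ 8.0081;  PNT prediction ≈ 8.3398.

π(687) = 124 and π(7868) = 993, so π(7868)/π(687) ≈ 8.0081. The PNT-predicted ratio is (7868/ln(7868)) / (687/ln(687)) ≈ 8.3398. The two agree to within a few percent, as expected.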